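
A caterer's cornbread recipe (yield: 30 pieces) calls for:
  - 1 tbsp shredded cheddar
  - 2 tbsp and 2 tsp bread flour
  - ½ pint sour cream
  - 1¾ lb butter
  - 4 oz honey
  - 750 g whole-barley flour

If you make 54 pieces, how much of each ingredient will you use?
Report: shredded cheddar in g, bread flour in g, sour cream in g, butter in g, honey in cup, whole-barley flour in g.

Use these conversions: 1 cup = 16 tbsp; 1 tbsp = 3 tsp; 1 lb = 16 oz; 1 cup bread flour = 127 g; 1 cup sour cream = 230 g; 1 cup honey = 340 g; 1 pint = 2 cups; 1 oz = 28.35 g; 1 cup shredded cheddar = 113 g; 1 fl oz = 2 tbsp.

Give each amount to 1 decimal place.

Scaling factor: 54/30 = 9/5 = 1.8.
shredded cheddar: 1 tbsp × 9/5 ÷ 16 tbsp/cup × 113 g/cup ≈ 12.7 g
bread flour: (2 tbsp + 2 tsp = 8/3 tbsp) × 9/5 ÷ 16 tbsp/cup × 127 g/cup = 38.1 g
sour cream: 0.5 pint × 9/5 × 2 cup/pint × 230 g/cup = 414.0 g
butter: 1.75 lb × 9/5 × 16 oz/lb × 28.35 g/oz ≈ 1428.8 g
honey: 4 oz × 9/5 × 28.35 g/oz ÷ 340 g/cup ≈ 0.6 cup
whole-barley flour: 750 g × 9/5 = 1350.0 g

shredded cheddar: 12.7 g; bread flour: 38.1 g; sour cream: 414.0 g; butter: 1428.8 g; honey: 0.6 cup; whole-barley flour: 1350.0 g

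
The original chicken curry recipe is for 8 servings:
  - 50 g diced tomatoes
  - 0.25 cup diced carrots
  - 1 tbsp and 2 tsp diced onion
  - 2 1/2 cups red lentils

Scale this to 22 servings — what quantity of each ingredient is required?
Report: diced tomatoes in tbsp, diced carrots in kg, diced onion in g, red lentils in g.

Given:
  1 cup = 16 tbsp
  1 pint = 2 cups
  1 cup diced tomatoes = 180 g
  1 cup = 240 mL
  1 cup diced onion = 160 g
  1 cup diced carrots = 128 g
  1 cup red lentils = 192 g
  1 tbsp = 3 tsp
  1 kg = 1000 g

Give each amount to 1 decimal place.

diced tomatoes: 12.2 tbsp; diced carrots: 0.1 kg; diced onion: 45.8 g; red lentils: 1320.0 g

Scaling factor: 22/8 = 11/4 = 2.75.
diced tomatoes: 50 g × 11/4 ÷ 180 g/cup × 16 tbsp/cup ≈ 12.2 tbsp
diced carrots: 0.25 cup × 11/4 × 128 g/cup ÷ 1000 g/kg ≈ 0.1 kg
diced onion: (1 tbsp + 2 tsp = 5/3 tbsp) × 11/4 ÷ 16 tbsp/cup × 160 g/cup ≈ 45.8 g
red lentils: 2.5 cup × 11/4 × 192 g/cup = 1320.0 g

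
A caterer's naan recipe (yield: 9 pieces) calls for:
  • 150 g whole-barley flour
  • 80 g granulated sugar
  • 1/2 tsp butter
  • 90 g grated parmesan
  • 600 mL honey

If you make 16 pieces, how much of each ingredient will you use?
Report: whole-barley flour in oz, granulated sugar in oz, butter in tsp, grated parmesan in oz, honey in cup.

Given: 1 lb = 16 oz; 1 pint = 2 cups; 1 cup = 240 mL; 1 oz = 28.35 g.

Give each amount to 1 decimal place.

whole-barley flour: 9.4 oz; granulated sugar: 5.0 oz; butter: 0.9 tsp; grated parmesan: 5.6 oz; honey: 4.4 cup

Scaling factor: 16/9.
whole-barley flour: 150 g × 16/9 ÷ 28.35 g/oz ≈ 9.4 oz
granulated sugar: 80 g × 16/9 ÷ 28.35 g/oz ≈ 5.0 oz
butter: 0.5 tsp × 16/9 ≈ 0.9 tsp
grated parmesan: 90 g × 16/9 ÷ 28.35 g/oz ≈ 5.6 oz
honey: 600 mL × 16/9 ÷ 240 mL/cup ≈ 4.4 cup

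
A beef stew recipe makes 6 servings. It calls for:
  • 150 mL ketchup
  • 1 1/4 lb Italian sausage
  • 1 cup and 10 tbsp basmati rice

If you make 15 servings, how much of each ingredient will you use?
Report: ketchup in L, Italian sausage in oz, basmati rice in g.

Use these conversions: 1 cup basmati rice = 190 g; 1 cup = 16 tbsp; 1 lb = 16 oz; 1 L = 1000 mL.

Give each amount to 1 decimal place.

ketchup: 0.4 L; Italian sausage: 50.0 oz; basmati rice: 771.9 g

Scaling factor: 15/6 = 5/2 = 2.5.
ketchup: 150 mL × 5/2 ÷ 1000 mL/L ≈ 0.4 L
Italian sausage: 1.25 lb × 5/2 × 16 oz/lb = 50.0 oz
basmati rice: (1 cup + 10 tbsp = 1.625 cup) × 5/2 × 190 g/cup ≈ 771.9 g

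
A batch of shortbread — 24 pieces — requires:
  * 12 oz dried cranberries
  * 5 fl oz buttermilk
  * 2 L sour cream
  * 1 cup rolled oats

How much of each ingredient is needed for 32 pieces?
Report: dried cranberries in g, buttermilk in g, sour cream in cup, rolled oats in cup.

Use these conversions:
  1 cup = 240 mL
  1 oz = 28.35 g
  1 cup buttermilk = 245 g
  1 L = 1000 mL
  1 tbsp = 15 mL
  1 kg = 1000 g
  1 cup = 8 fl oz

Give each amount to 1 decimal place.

Scaling factor: 32/24 = 4/3.
dried cranberries: 12 oz × 4/3 × 28.35 g/oz = 453.6 g
buttermilk: 5 fl oz × 4/3 ÷ 8 fl oz/cup × 245 g/cup ≈ 204.2 g
sour cream: 2 L × 4/3 × 1000 mL/L ÷ 240 mL/cup ≈ 11.1 cup
rolled oats: 1 cup × 4/3 ≈ 1.3 cup

dried cranberries: 453.6 g; buttermilk: 204.2 g; sour cream: 11.1 cup; rolled oats: 1.3 cup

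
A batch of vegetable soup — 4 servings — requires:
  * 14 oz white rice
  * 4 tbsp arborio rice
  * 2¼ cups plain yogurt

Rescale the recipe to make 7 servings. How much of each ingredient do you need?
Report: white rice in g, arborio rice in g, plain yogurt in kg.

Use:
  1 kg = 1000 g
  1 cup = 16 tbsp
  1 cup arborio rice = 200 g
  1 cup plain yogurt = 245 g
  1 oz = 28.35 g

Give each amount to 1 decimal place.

white rice: 694.6 g; arborio rice: 87.5 g; plain yogurt: 1.0 kg

Scaling factor: 7/4 = 1.75.
white rice: 14 oz × 7/4 × 28.35 g/oz ≈ 694.6 g
arborio rice: 4 tbsp × 7/4 ÷ 16 tbsp/cup × 200 g/cup = 87.5 g
plain yogurt: 2.25 cup × 7/4 × 245 g/cup ÷ 1000 g/kg ≈ 1.0 kg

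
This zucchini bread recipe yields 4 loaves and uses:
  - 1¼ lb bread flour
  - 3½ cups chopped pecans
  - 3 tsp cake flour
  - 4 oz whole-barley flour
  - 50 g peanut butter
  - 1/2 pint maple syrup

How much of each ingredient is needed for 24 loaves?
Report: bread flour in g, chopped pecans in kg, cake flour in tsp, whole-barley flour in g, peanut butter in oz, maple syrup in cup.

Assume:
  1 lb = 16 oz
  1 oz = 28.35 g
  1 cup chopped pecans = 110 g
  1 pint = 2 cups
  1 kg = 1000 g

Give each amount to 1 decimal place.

bread flour: 3402.0 g; chopped pecans: 2.3 kg; cake flour: 18.0 tsp; whole-barley flour: 680.4 g; peanut butter: 10.6 oz; maple syrup: 6.0 cup

Scaling factor: 24/4 = 6.
bread flour: 1.25 lb × 6 × 16 oz/lb × 28.35 g/oz = 3402.0 g
chopped pecans: 3.5 cup × 6 × 110 g/cup ÷ 1000 g/kg ≈ 2.3 kg
cake flour: 3 tsp × 6 = 18.0 tsp
whole-barley flour: 4 oz × 6 × 28.35 g/oz = 680.4 g
peanut butter: 50 g × 6 ÷ 28.35 g/oz ≈ 10.6 oz
maple syrup: 0.5 pint × 6 × 2 cup/pint = 6.0 cup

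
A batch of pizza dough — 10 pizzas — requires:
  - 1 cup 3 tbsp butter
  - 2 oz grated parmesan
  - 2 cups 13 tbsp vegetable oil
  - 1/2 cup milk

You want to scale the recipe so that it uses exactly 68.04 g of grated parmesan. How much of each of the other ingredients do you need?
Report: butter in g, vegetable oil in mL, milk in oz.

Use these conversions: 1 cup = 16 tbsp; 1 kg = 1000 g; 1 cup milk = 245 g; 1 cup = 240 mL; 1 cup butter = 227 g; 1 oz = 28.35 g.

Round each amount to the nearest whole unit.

butter: 323 g; vegetable oil: 810 mL; milk: 5 oz

The original recipe has 56.7 g of grated parmesan, so the scaling factor is 68.04 ÷ 56.7 = 6/5 = 1.2.
butter: (1 cup + 3 tbsp = 1.1875 cup) × 6/5 × 227 g/cup ≈ 323 g
vegetable oil: (2 cup + 13 tbsp = 2.8125 cup) × 6/5 × 240 mL/cup = 810 mL
milk: 0.5 cup × 6/5 × 245 g/cup ÷ 28.35 g/oz ≈ 5 oz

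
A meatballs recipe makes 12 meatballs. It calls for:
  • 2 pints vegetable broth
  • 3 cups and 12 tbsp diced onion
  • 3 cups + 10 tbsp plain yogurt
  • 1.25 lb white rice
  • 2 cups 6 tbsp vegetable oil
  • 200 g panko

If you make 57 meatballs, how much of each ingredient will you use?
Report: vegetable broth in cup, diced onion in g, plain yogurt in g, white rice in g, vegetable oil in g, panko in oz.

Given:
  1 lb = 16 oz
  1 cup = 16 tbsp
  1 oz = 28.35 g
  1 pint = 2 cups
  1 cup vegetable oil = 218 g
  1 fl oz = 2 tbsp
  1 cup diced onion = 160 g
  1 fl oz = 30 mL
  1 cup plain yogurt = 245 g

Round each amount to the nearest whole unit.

Scaling factor: 57/12 = 19/4 = 4.75.
vegetable broth: 2 pint × 19/4 × 2 cup/pint = 19 cup
diced onion: (3 cup + 12 tbsp = 3.75 cup) × 19/4 × 160 g/cup = 2850 g
plain yogurt: (3 cup + 10 tbsp = 3.625 cup) × 19/4 × 245 g/cup ≈ 4219 g
white rice: 1.25 lb × 19/4 × 16 oz/lb × 28.35 g/oz ≈ 2693 g
vegetable oil: (2 cup + 6 tbsp = 2.375 cup) × 19/4 × 218 g/cup ≈ 2459 g
panko: 200 g × 19/4 ÷ 28.35 g/oz ≈ 34 oz

vegetable broth: 19 cup; diced onion: 2850 g; plain yogurt: 4219 g; white rice: 2693 g; vegetable oil: 2459 g; panko: 34 oz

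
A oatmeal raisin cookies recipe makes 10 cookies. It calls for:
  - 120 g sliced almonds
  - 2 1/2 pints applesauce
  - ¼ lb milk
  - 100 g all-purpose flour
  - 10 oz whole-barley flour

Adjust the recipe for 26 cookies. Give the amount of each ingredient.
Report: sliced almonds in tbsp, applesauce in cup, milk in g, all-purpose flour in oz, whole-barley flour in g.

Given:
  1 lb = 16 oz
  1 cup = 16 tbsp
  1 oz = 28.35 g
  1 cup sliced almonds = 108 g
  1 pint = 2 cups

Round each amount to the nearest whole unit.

Scaling factor: 26/10 = 13/5 = 2.6.
sliced almonds: 120 g × 13/5 ÷ 108 g/cup × 16 tbsp/cup ≈ 46 tbsp
applesauce: 2.5 pint × 13/5 × 2 cup/pint = 13 cup
milk: 0.25 lb × 13/5 × 16 oz/lb × 28.35 g/oz ≈ 295 g
all-purpose flour: 100 g × 13/5 ÷ 28.35 g/oz ≈ 9 oz
whole-barley flour: 10 oz × 13/5 × 28.35 g/oz ≈ 737 g

sliced almonds: 46 tbsp; applesauce: 13 cup; milk: 295 g; all-purpose flour: 9 oz; whole-barley flour: 737 g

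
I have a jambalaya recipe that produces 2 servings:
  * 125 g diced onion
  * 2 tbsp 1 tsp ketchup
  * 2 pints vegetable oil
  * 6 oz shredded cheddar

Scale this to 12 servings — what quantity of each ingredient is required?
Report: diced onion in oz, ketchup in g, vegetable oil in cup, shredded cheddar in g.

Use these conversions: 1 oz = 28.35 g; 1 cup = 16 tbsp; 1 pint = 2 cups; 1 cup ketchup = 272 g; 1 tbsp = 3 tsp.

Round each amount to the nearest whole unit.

diced onion: 26 oz; ketchup: 238 g; vegetable oil: 24 cup; shredded cheddar: 1021 g

Scaling factor: 12/2 = 6.
diced onion: 125 g × 6 ÷ 28.35 g/oz ≈ 26 oz
ketchup: (2 tbsp + 1 tsp = 7/3 tbsp) × 6 ÷ 16 tbsp/cup × 272 g/cup = 238 g
vegetable oil: 2 pint × 6 × 2 cup/pint = 24 cup
shredded cheddar: 6 oz × 6 × 28.35 g/oz ≈ 1021 g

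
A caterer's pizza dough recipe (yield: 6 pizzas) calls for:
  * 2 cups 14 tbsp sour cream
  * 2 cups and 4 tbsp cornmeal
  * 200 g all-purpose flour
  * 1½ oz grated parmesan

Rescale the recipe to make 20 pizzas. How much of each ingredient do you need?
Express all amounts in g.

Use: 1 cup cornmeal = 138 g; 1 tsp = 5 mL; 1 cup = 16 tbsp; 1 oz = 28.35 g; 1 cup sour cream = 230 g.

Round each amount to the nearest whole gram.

sour cream: 2204 g; cornmeal: 1035 g; all-purpose flour: 667 g; grated parmesan: 142 g

Scaling factor: 20/6 = 10/3.
sour cream: (2 cup + 14 tbsp = 2.875 cup) × 10/3 × 230 g/cup ≈ 2204 g
cornmeal: (2 cup + 4 tbsp = 2.25 cup) × 10/3 × 138 g/cup = 1035 g
all-purpose flour: 200 g × 10/3 ≈ 667 g
grated parmesan: 1.5 oz × 10/3 × 28.35 g/oz ≈ 142 g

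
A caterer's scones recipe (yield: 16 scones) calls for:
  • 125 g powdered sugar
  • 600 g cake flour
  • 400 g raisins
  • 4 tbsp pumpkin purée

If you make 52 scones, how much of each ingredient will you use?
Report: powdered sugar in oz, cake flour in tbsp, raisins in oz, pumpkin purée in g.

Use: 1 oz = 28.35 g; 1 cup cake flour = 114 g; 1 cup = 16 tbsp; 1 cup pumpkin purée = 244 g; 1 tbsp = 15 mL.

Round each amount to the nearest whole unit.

powdered sugar: 14 oz; cake flour: 274 tbsp; raisins: 46 oz; pumpkin purée: 198 g

Scaling factor: 52/16 = 13/4 = 3.25.
powdered sugar: 125 g × 13/4 ÷ 28.35 g/oz ≈ 14 oz
cake flour: 600 g × 13/4 ÷ 114 g/cup × 16 tbsp/cup ≈ 274 tbsp
raisins: 400 g × 13/4 ÷ 28.35 g/oz ≈ 46 oz
pumpkin purée: 4 tbsp × 13/4 ÷ 16 tbsp/cup × 244 g/cup ≈ 198 g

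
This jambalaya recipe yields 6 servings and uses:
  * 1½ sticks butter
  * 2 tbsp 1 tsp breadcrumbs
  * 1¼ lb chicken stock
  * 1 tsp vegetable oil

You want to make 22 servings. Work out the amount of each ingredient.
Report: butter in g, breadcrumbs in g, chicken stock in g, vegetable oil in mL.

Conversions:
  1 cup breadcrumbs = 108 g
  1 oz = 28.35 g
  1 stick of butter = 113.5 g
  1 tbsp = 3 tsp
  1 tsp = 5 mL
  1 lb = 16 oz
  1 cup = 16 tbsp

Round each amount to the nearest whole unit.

butter: 624 g; breadcrumbs: 58 g; chicken stock: 2079 g; vegetable oil: 18 mL

Scaling factor: 22/6 = 11/3.
butter: 1.5 stick × 11/3 × 113.5 g/stick ≈ 624 g
breadcrumbs: (2 tbsp + 1 tsp = 7/3 tbsp) × 11/3 ÷ 16 tbsp/cup × 108 g/cup ≈ 58 g
chicken stock: 1.25 lb × 11/3 × 16 oz/lb × 28.35 g/oz = 2079 g
vegetable oil: 1 tsp × 11/3 × 5 mL/tsp ≈ 18 mL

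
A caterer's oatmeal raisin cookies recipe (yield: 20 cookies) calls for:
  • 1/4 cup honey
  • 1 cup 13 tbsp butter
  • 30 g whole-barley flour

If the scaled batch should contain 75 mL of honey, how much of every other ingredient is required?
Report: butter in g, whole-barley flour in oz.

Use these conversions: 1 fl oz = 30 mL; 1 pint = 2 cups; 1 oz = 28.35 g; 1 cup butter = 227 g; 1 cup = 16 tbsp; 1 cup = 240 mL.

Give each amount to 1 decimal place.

The original recipe has 60 mL of honey, so the scaling factor is 75 ÷ 60 = 5/4 = 1.25.
butter: (1 cup + 13 tbsp = 1.8125 cup) × 5/4 × 227 g/cup ≈ 514.3 g
whole-barley flour: 30 g × 5/4 ÷ 28.35 g/oz ≈ 1.3 oz

butter: 514.3 g; whole-barley flour: 1.3 oz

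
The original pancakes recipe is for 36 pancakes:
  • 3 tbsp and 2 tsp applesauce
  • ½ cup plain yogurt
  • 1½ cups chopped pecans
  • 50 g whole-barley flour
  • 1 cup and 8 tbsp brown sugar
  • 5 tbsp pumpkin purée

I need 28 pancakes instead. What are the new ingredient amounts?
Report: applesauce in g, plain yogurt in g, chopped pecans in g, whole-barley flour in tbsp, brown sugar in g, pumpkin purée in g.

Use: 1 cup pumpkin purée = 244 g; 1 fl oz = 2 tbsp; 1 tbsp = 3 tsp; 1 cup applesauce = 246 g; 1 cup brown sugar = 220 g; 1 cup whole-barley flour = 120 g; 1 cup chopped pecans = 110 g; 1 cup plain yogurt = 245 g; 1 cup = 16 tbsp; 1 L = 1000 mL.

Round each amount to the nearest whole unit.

Scaling factor: 28/36 = 7/9.
applesauce: (3 tbsp + 2 tsp = 11/3 tbsp) × 7/9 ÷ 16 tbsp/cup × 246 g/cup ≈ 44 g
plain yogurt: 0.5 cup × 7/9 × 245 g/cup ≈ 95 g
chopped pecans: 1.5 cup × 7/9 × 110 g/cup ≈ 128 g
whole-barley flour: 50 g × 7/9 ÷ 120 g/cup × 16 tbsp/cup ≈ 5 tbsp
brown sugar: (1 cup + 8 tbsp = 1.5 cup) × 7/9 × 220 g/cup ≈ 257 g
pumpkin purée: 5 tbsp × 7/9 ÷ 16 tbsp/cup × 244 g/cup ≈ 59 g

applesauce: 44 g; plain yogurt: 95 g; chopped pecans: 128 g; whole-barley flour: 5 tbsp; brown sugar: 257 g; pumpkin purée: 59 g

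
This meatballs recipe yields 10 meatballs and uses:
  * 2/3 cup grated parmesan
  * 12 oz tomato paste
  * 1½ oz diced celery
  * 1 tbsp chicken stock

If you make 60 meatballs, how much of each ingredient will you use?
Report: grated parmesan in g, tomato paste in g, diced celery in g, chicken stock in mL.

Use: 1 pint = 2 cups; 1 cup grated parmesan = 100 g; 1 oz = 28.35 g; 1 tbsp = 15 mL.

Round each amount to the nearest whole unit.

Scaling factor: 60/10 = 6.
grated parmesan: 2/3 cup × 6 × 100 g/cup = 400 g
tomato paste: 12 oz × 6 × 28.35 g/oz ≈ 2041 g
diced celery: 1.5 oz × 6 × 28.35 g/oz ≈ 255 g
chicken stock: 1 tbsp × 6 × 15 mL/tbsp = 90 mL

grated parmesan: 400 g; tomato paste: 2041 g; diced celery: 255 g; chicken stock: 90 mL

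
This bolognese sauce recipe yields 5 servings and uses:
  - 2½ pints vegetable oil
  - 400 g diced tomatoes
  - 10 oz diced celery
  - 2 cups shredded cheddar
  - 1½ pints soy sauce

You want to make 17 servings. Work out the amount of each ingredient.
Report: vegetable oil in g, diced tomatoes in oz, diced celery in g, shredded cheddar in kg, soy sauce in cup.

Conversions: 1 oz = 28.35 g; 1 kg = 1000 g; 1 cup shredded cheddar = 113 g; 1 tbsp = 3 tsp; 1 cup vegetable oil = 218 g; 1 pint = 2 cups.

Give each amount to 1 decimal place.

Scaling factor: 17/5 = 3.4.
vegetable oil: 2.5 pint × 17/5 × 2 cup/pint × 218 g/cup = 3706.0 g
diced tomatoes: 400 g × 17/5 ÷ 28.35 g/oz ≈ 48.0 oz
diced celery: 10 oz × 17/5 × 28.35 g/oz = 963.9 g
shredded cheddar: 2 cup × 17/5 × 113 g/cup ÷ 1000 g/kg ≈ 0.8 kg
soy sauce: 1.5 pint × 17/5 × 2 cup/pint = 10.2 cup

vegetable oil: 3706.0 g; diced tomatoes: 48.0 oz; diced celery: 963.9 g; shredded cheddar: 0.8 kg; soy sauce: 10.2 cup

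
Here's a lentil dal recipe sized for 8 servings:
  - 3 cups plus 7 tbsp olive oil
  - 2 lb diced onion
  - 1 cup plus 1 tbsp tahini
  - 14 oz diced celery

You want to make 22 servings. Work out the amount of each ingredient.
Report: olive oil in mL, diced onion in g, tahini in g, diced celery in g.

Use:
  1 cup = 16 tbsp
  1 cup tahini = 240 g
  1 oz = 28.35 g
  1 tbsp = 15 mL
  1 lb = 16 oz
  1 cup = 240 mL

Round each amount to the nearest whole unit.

Scaling factor: 22/8 = 11/4 = 2.75.
olive oil: (3 cup + 7 tbsp = 3.4375 cup) × 11/4 × 240 mL/cup ≈ 2269 mL
diced onion: 2 lb × 11/4 × 16 oz/lb × 28.35 g/oz ≈ 2495 g
tahini: (1 cup + 1 tbsp = 1.0625 cup) × 11/4 × 240 g/cup ≈ 701 g
diced celery: 14 oz × 11/4 × 28.35 g/oz ≈ 1091 g

olive oil: 2269 mL; diced onion: 2495 g; tahini: 701 g; diced celery: 1091 g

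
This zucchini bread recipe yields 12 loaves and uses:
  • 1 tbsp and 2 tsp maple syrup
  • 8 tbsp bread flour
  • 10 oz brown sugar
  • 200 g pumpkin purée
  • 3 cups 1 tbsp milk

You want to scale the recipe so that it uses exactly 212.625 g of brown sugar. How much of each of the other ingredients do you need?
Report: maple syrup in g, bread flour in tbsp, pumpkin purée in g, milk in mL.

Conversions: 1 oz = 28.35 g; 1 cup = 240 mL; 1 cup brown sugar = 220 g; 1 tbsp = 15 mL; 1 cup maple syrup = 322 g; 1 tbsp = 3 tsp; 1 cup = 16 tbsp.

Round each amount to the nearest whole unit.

maple syrup: 25 g; bread flour: 6 tbsp; pumpkin purée: 150 g; milk: 551 mL

The original recipe has 283.5 g of brown sugar, so the scaling factor is 212.625 ÷ 283.5 = 3/4 = 0.75.
maple syrup: (1 tbsp + 2 tsp = 5/3 tbsp) × 3/4 ÷ 16 tbsp/cup × 322 g/cup ≈ 25 g
bread flour: 8 tbsp × 3/4 = 6 tbsp
pumpkin purée: 200 g × 3/4 = 150 g
milk: (3 cup + 1 tbsp = 3.0625 cup) × 3/4 × 240 mL/cup ≈ 551 mL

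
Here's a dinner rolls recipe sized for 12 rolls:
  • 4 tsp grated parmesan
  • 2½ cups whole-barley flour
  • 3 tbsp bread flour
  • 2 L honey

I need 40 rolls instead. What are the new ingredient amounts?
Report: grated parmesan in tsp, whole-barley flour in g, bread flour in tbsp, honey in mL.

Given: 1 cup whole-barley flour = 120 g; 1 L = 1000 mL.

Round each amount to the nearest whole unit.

Scaling factor: 40/12 = 10/3.
grated parmesan: 4 tsp × 10/3 ≈ 13 tsp
whole-barley flour: 2.5 cup × 10/3 × 120 g/cup = 1000 g
bread flour: 3 tbsp × 10/3 = 10 tbsp
honey: 2 L × 10/3 × 1000 mL/L ≈ 6667 mL

grated parmesan: 13 tsp; whole-barley flour: 1000 g; bread flour: 10 tbsp; honey: 6667 mL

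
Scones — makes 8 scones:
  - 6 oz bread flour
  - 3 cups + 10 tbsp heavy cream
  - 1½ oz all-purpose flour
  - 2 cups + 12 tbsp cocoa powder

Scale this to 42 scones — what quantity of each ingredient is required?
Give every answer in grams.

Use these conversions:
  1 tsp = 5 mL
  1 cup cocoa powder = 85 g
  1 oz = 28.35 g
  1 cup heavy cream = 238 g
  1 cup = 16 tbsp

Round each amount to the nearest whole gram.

Scaling factor: 42/8 = 21/4 = 5.25.
bread flour: 6 oz × 21/4 × 28.35 g/oz ≈ 893 g
heavy cream: (3 cup + 10 tbsp = 3.625 cup) × 21/4 × 238 g/cup ≈ 4529 g
all-purpose flour: 1.5 oz × 21/4 × 28.35 g/oz ≈ 223 g
cocoa powder: (2 cup + 12 tbsp = 2.75 cup) × 21/4 × 85 g/cup ≈ 1227 g

bread flour: 893 g; heavy cream: 4529 g; all-purpose flour: 223 g; cocoa powder: 1227 g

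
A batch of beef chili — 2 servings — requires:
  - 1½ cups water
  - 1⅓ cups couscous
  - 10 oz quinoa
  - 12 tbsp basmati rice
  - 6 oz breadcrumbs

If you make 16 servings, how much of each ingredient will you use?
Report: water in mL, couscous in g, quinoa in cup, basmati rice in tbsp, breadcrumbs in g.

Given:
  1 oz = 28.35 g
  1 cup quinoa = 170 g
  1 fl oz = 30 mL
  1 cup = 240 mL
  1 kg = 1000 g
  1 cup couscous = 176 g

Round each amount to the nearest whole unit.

Scaling factor: 16/2 = 8.
water: 1.5 cup × 8 × 240 mL/cup = 2880 mL
couscous: 4/3 cup × 8 × 176 g/cup ≈ 1877 g
quinoa: 10 oz × 8 × 28.35 g/oz ÷ 170 g/cup ≈ 13 cup
basmati rice: 12 tbsp × 8 = 96 tbsp
breadcrumbs: 6 oz × 8 × 28.35 g/oz ≈ 1361 g

water: 2880 mL; couscous: 1877 g; quinoa: 13 cup; basmati rice: 96 tbsp; breadcrumbs: 1361 g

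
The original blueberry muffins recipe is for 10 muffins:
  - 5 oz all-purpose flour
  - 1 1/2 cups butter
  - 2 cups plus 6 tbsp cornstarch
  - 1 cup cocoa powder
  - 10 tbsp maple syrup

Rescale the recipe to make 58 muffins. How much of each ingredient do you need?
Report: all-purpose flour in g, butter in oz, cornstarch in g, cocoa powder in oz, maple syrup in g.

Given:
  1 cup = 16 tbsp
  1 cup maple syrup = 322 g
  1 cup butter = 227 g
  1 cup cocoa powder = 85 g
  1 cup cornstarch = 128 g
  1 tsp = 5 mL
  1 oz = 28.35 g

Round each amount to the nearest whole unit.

Scaling factor: 58/10 = 29/5 = 5.8.
all-purpose flour: 5 oz × 29/5 × 28.35 g/oz ≈ 822 g
butter: 1.5 cup × 29/5 × 227 g/cup ÷ 28.35 g/oz ≈ 70 oz
cornstarch: (2 cup + 6 tbsp = 2.375 cup) × 29/5 × 128 g/cup ≈ 1763 g
cocoa powder: 1 cup × 29/5 × 85 g/cup ÷ 28.35 g/oz ≈ 17 oz
maple syrup: 10 tbsp × 29/5 ÷ 16 tbsp/cup × 322 g/cup ≈ 1167 g

all-purpose flour: 822 g; butter: 70 oz; cornstarch: 1763 g; cocoa powder: 17 oz; maple syrup: 1167 g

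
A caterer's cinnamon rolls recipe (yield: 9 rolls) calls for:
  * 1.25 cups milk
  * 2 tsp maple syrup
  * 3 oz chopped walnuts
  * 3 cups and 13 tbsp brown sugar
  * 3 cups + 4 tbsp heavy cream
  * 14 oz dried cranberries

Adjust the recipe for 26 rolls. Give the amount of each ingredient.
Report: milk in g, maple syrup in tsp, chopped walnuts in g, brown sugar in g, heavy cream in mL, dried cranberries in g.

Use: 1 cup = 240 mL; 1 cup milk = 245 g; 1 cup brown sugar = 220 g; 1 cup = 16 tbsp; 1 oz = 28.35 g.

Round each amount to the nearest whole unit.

milk: 885 g; maple syrup: 6 tsp; chopped walnuts: 246 g; brown sugar: 2423 g; heavy cream: 2253 mL; dried cranberries: 1147 g

Scaling factor: 26/9.
milk: 1.25 cup × 26/9 × 245 g/cup ≈ 885 g
maple syrup: 2 tsp × 26/9 ≈ 6 tsp
chopped walnuts: 3 oz × 26/9 × 28.35 g/oz ≈ 246 g
brown sugar: (3 cup + 13 tbsp = 3.8125 cup) × 26/9 × 220 g/cup ≈ 2423 g
heavy cream: (3 cup + 4 tbsp = 3.25 cup) × 26/9 × 240 mL/cup ≈ 2253 mL
dried cranberries: 14 oz × 26/9 × 28.35 g/oz ≈ 1147 g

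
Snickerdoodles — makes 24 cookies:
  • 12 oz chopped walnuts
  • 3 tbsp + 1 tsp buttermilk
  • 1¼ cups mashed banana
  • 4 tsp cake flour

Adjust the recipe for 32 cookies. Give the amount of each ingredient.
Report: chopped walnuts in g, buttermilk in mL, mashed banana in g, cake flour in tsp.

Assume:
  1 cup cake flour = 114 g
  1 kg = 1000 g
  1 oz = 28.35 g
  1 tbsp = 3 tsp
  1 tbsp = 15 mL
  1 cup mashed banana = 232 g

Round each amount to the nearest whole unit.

Scaling factor: 32/24 = 4/3.
chopped walnuts: 12 oz × 4/3 × 28.35 g/oz ≈ 454 g
buttermilk: (3 tbsp + 1 tsp = 10/3 tbsp) × 4/3 × 15 mL/tbsp ≈ 67 mL
mashed banana: 1.25 cup × 4/3 × 232 g/cup ≈ 387 g
cake flour: 4 tsp × 4/3 ≈ 5 tsp

chopped walnuts: 454 g; buttermilk: 67 mL; mashed banana: 387 g; cake flour: 5 tsp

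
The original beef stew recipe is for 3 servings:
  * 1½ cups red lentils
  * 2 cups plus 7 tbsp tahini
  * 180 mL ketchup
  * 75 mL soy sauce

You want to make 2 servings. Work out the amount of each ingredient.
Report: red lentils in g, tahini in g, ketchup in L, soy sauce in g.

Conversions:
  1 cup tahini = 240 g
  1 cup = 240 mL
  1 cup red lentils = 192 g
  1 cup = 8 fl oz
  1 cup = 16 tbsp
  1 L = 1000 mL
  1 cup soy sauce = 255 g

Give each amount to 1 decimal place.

Scaling factor: 2/3.
red lentils: 1.5 cup × 2/3 × 192 g/cup = 192.0 g
tahini: (2 cup + 7 tbsp = 2.4375 cup) × 2/3 × 240 g/cup = 390.0 g
ketchup: 180 mL × 2/3 ÷ 1000 mL/L ≈ 0.1 L
soy sauce: 75 mL × 2/3 ÷ 240 mL/cup × 255 g/cup ≈ 53.1 g

red lentils: 192.0 g; tahini: 390.0 g; ketchup: 0.1 L; soy sauce: 53.1 g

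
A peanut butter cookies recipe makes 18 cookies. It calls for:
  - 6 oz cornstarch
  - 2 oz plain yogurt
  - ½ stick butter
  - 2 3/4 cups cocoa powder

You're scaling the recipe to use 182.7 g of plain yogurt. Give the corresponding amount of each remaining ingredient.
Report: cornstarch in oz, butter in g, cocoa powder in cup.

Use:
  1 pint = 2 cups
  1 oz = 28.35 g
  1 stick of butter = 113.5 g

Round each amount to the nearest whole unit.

The original recipe has 56.7 g of plain yogurt, so the scaling factor is 182.7 ÷ 56.7 = 29/9.
cornstarch: 6 oz × 29/9 ≈ 19 oz
butter: 0.5 stick × 29/9 × 113.5 g/stick ≈ 183 g
cocoa powder: 2.75 cup × 29/9 ≈ 9 cup

cornstarch: 19 oz; butter: 183 g; cocoa powder: 9 cup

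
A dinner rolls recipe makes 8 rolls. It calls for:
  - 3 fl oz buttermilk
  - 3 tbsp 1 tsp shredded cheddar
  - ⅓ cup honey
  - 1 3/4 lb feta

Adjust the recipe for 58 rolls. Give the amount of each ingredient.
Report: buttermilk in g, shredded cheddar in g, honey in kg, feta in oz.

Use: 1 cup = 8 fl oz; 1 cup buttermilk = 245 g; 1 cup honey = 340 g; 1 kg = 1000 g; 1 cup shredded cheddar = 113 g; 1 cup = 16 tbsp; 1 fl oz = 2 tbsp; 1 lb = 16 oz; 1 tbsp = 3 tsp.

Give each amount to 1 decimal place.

Scaling factor: 58/8 = 29/4 = 7.25.
buttermilk: 3 fl oz × 29/4 ÷ 8 fl oz/cup × 245 g/cup ≈ 666.1 g
shredded cheddar: (3 tbsp + 1 tsp = 10/3 tbsp) × 29/4 ÷ 16 tbsp/cup × 113 g/cup ≈ 170.7 g
honey: 1/3 cup × 29/4 × 340 g/cup ÷ 1000 g/kg ≈ 0.8 kg
feta: 1.75 lb × 29/4 × 16 oz/lb = 203.0 oz

buttermilk: 666.1 g; shredded cheddar: 170.7 g; honey: 0.8 kg; feta: 203.0 oz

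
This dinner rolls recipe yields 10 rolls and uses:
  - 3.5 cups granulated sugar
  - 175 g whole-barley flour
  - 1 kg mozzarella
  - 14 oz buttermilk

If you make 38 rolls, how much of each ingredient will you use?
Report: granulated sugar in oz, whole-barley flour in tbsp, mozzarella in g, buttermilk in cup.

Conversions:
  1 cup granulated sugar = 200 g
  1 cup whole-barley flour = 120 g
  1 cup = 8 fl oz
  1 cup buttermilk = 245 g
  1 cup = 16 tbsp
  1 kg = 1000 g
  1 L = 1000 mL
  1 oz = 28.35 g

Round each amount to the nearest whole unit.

Scaling factor: 38/10 = 19/5 = 3.8.
granulated sugar: 3.5 cup × 19/5 × 200 g/cup ÷ 28.35 g/oz ≈ 94 oz
whole-barley flour: 175 g × 19/5 ÷ 120 g/cup × 16 tbsp/cup ≈ 89 tbsp
mozzarella: 1 kg × 19/5 × 1000 g/kg = 3800 g
buttermilk: 14 oz × 19/5 × 28.35 g/oz ÷ 245 g/cup ≈ 6 cup

granulated sugar: 94 oz; whole-barley flour: 89 tbsp; mozzarella: 3800 g; buttermilk: 6 cup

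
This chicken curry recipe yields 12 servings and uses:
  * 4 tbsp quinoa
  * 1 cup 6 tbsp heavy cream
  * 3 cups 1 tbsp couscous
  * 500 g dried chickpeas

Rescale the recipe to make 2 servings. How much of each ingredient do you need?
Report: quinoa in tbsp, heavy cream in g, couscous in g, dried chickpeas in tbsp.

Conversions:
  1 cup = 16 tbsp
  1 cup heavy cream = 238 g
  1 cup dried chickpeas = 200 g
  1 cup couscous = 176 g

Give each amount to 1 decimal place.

quinoa: 0.7 tbsp; heavy cream: 54.5 g; couscous: 89.8 g; dried chickpeas: 6.7 tbsp

Scaling factor: 2/12 = 1/6.
quinoa: 4 tbsp × 1/6 ≈ 0.7 tbsp
heavy cream: (1 cup + 6 tbsp = 1.375 cup) × 1/6 × 238 g/cup ≈ 54.5 g
couscous: (3 cup + 1 tbsp = 3.0625 cup) × 1/6 × 176 g/cup ≈ 89.8 g
dried chickpeas: 500 g × 1/6 ÷ 200 g/cup × 16 tbsp/cup ≈ 6.7 tbsp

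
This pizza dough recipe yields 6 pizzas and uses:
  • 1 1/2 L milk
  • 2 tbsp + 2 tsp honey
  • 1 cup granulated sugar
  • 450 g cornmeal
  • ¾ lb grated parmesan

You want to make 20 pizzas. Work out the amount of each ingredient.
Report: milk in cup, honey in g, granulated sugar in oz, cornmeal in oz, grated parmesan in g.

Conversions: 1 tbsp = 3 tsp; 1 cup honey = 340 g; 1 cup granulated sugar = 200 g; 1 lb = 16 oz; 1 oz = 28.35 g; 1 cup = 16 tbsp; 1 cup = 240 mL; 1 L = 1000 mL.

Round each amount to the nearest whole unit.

milk: 21 cup; honey: 189 g; granulated sugar: 24 oz; cornmeal: 53 oz; grated parmesan: 1134 g

Scaling factor: 20/6 = 10/3.
milk: 1.5 L × 10/3 × 1000 mL/L ÷ 240 mL/cup ≈ 21 cup
honey: (2 tbsp + 2 tsp = 8/3 tbsp) × 10/3 ÷ 16 tbsp/cup × 340 g/cup ≈ 189 g
granulated sugar: 1 cup × 10/3 × 200 g/cup ÷ 28.35 g/oz ≈ 24 oz
cornmeal: 450 g × 10/3 ÷ 28.35 g/oz ≈ 53 oz
grated parmesan: 0.75 lb × 10/3 × 16 oz/lb × 28.35 g/oz = 1134 g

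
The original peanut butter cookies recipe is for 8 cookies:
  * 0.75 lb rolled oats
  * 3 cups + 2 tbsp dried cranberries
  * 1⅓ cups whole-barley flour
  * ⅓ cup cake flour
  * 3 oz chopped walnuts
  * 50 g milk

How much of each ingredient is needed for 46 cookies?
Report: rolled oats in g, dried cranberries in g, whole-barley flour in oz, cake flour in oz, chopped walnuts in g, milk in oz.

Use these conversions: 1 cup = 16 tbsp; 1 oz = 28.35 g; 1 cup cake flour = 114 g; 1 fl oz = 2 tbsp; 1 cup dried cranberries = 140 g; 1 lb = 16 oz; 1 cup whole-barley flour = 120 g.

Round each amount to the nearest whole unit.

rolled oats: 1956 g; dried cranberries: 2516 g; whole-barley flour: 32 oz; cake flour: 8 oz; chopped walnuts: 489 g; milk: 10 oz

Scaling factor: 46/8 = 23/4 = 5.75.
rolled oats: 0.75 lb × 23/4 × 16 oz/lb × 28.35 g/oz ≈ 1956 g
dried cranberries: (3 cup + 2 tbsp = 3.125 cup) × 23/4 × 140 g/cup ≈ 2516 g
whole-barley flour: 4/3 cup × 23/4 × 120 g/cup ÷ 28.35 g/oz ≈ 32 oz
cake flour: 1/3 cup × 23/4 × 114 g/cup ÷ 28.35 g/oz ≈ 8 oz
chopped walnuts: 3 oz × 23/4 × 28.35 g/oz ≈ 489 g
milk: 50 g × 23/4 ÷ 28.35 g/oz ≈ 10 oz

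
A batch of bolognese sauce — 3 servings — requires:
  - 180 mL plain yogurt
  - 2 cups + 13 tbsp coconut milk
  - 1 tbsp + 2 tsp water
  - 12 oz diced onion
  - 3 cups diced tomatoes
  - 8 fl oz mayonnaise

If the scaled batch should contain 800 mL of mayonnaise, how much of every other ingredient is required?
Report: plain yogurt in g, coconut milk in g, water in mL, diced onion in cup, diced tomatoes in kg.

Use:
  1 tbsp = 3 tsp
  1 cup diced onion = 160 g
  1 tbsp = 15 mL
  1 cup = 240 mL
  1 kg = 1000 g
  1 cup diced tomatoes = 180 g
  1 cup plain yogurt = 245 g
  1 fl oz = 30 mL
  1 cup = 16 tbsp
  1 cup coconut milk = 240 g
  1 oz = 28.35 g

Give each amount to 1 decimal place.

plain yogurt: 612.5 g; coconut milk: 2250.0 g; water: 83.3 mL; diced onion: 7.1 cup; diced tomatoes: 1.8 kg

The original recipe has 240 mL of mayonnaise, so the scaling factor is 800 ÷ 240 = 10/3.
plain yogurt: 180 mL × 10/3 ÷ 240 mL/cup × 245 g/cup = 612.5 g
coconut milk: (2 cup + 13 tbsp = 2.8125 cup) × 10/3 × 240 g/cup = 2250.0 g
water: (1 tbsp + 2 tsp = 5/3 tbsp) × 10/3 × 15 mL/tbsp ≈ 83.3 mL
diced onion: 12 oz × 10/3 × 28.35 g/oz ÷ 160 g/cup ≈ 7.1 cup
diced tomatoes: 3 cup × 10/3 × 180 g/cup ÷ 1000 g/kg = 1.8 kg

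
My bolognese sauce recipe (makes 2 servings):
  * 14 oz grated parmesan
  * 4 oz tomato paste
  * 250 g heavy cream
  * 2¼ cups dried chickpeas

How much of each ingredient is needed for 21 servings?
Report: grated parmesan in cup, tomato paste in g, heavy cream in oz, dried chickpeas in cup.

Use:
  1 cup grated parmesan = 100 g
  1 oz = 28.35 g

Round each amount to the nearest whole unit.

grated parmesan: 42 cup; tomato paste: 1191 g; heavy cream: 93 oz; dried chickpeas: 24 cup

Scaling factor: 21/2 = 10.5.
grated parmesan: 14 oz × 21/2 × 28.35 g/oz ÷ 100 g/cup ≈ 42 cup
tomato paste: 4 oz × 21/2 × 28.35 g/oz ≈ 1191 g
heavy cream: 250 g × 21/2 ÷ 28.35 g/oz ≈ 93 oz
dried chickpeas: 2.25 cup × 21/2 ≈ 24 cup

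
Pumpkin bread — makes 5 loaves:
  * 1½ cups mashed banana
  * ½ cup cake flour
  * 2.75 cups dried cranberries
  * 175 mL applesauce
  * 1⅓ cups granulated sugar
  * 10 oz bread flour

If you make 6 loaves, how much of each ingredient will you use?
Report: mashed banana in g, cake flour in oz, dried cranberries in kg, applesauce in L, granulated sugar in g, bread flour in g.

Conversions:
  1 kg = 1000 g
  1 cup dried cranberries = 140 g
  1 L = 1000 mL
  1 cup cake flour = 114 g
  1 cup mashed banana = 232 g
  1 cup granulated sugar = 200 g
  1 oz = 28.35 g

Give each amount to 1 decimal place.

mashed banana: 417.6 g; cake flour: 2.4 oz; dried cranberries: 0.5 kg; applesauce: 0.2 L; granulated sugar: 320.0 g; bread flour: 340.2 g

Scaling factor: 6/5 = 1.2.
mashed banana: 1.5 cup × 6/5 × 232 g/cup = 417.6 g
cake flour: 0.5 cup × 6/5 × 114 g/cup ÷ 28.35 g/oz ≈ 2.4 oz
dried cranberries: 2.75 cup × 6/5 × 140 g/cup ÷ 1000 g/kg ≈ 0.5 kg
applesauce: 175 mL × 6/5 ÷ 1000 mL/L ≈ 0.2 L
granulated sugar: 4/3 cup × 6/5 × 200 g/cup = 320.0 g
bread flour: 10 oz × 6/5 × 28.35 g/oz = 340.2 g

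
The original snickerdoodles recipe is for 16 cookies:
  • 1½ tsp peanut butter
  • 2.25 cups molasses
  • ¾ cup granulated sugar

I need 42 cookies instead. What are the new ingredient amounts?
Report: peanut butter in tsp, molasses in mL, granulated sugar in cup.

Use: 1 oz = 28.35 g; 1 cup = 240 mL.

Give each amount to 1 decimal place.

Scaling factor: 42/16 = 21/8 = 2.625.
peanut butter: 1.5 tsp × 21/8 ≈ 3.9 tsp
molasses: 2.25 cup × 21/8 × 240 mL/cup = 1417.5 mL
granulated sugar: 0.75 cup × 21/8 ≈ 2.0 cup

peanut butter: 3.9 tsp; molasses: 1417.5 mL; granulated sugar: 2.0 cup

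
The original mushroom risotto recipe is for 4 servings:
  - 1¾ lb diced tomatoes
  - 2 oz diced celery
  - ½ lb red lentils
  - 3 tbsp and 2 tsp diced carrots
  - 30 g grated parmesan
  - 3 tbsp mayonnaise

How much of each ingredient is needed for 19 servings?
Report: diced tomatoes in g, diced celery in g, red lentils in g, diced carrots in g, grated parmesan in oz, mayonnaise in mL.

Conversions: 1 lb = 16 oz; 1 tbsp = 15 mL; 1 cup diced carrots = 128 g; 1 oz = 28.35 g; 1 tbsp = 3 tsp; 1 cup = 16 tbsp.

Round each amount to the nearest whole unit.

diced tomatoes: 3771 g; diced celery: 269 g; red lentils: 1077 g; diced carrots: 139 g; grated parmesan: 5 oz; mayonnaise: 214 mL

Scaling factor: 19/4 = 4.75.
diced tomatoes: 1.75 lb × 19/4 × 16 oz/lb × 28.35 g/oz ≈ 3771 g
diced celery: 2 oz × 19/4 × 28.35 g/oz ≈ 269 g
red lentils: 0.5 lb × 19/4 × 16 oz/lb × 28.35 g/oz ≈ 1077 g
diced carrots: (3 tbsp + 2 tsp = 11/3 tbsp) × 19/4 ÷ 16 tbsp/cup × 128 g/cup ≈ 139 g
grated parmesan: 30 g × 19/4 ÷ 28.35 g/oz ≈ 5 oz
mayonnaise: 3 tbsp × 19/4 × 15 mL/tbsp ≈ 214 mL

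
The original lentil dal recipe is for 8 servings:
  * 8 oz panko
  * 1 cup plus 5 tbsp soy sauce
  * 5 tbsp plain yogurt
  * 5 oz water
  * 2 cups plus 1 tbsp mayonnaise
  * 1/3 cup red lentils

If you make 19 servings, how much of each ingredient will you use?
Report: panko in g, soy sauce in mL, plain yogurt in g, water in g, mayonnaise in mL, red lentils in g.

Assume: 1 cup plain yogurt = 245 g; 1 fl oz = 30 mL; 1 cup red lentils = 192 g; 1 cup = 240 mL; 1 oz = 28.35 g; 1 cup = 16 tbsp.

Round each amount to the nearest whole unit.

panko: 539 g; soy sauce: 748 mL; plain yogurt: 182 g; water: 337 g; mayonnaise: 1176 mL; red lentils: 152 g

Scaling factor: 19/8 = 2.375.
panko: 8 oz × 19/8 × 28.35 g/oz ≈ 539 g
soy sauce: (1 cup + 5 tbsp = 1.3125 cup) × 19/8 × 240 mL/cup ≈ 748 mL
plain yogurt: 5 tbsp × 19/8 ÷ 16 tbsp/cup × 245 g/cup ≈ 182 g
water: 5 oz × 19/8 × 28.35 g/oz ≈ 337 g
mayonnaise: (2 cup + 1 tbsp = 2.0625 cup) × 19/8 × 240 mL/cup ≈ 1176 mL
red lentils: 1/3 cup × 19/8 × 192 g/cup = 152 g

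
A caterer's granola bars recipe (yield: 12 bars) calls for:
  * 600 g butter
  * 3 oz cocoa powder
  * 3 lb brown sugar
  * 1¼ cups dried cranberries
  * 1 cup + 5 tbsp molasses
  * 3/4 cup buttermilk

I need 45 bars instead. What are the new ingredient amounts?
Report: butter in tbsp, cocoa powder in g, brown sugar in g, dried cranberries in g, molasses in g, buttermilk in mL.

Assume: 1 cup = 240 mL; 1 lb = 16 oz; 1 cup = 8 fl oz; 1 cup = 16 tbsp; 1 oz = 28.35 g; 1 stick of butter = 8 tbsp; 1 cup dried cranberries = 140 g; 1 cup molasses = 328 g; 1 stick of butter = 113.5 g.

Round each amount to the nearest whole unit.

butter: 159 tbsp; cocoa powder: 319 g; brown sugar: 5103 g; dried cranberries: 656 g; molasses: 1614 g; buttermilk: 675 mL

Scaling factor: 45/12 = 15/4 = 3.75.
butter: 600 g × 15/4 ÷ 113.5 g/stick × 8 tbsp/stick ≈ 159 tbsp
cocoa powder: 3 oz × 15/4 × 28.35 g/oz ≈ 319 g
brown sugar: 3 lb × 15/4 × 16 oz/lb × 28.35 g/oz = 5103 g
dried cranberries: 1.25 cup × 15/4 × 140 g/cup ≈ 656 g
molasses: (1 cup + 5 tbsp = 1.3125 cup) × 15/4 × 328 g/cup ≈ 1614 g
buttermilk: 0.75 cup × 15/4 × 240 mL/cup = 675 mL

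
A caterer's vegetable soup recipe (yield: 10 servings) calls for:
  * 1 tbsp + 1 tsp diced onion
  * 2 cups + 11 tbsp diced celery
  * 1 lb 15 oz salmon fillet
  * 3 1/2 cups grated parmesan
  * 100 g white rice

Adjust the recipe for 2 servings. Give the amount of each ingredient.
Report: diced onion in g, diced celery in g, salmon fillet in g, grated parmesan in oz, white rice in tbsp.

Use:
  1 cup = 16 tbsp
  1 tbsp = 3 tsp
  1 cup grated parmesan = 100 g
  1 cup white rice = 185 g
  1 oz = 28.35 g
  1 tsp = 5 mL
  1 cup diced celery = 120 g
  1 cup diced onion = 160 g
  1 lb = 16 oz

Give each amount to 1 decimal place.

diced onion: 2.7 g; diced celery: 64.5 g; salmon fillet: 175.8 g; grated parmesan: 2.5 oz; white rice: 1.7 tbsp

Scaling factor: 2/10 = 1/5 = 0.2.
diced onion: (1 tbsp + 1 tsp = 4/3 tbsp) × 1/5 ÷ 16 tbsp/cup × 160 g/cup ≈ 2.7 g
diced celery: (2 cup + 11 tbsp = 2.6875 cup) × 1/5 × 120 g/cup = 64.5 g
salmon fillet: (1 lb + 15 oz = 1.9375 lb) × 1/5 × 16 oz/lb × 28.35 g/oz ≈ 175.8 g
grated parmesan: 3.5 cup × 1/5 × 100 g/cup ÷ 28.35 g/oz ≈ 2.5 oz
white rice: 100 g × 1/5 ÷ 185 g/cup × 16 tbsp/cup ≈ 1.7 tbsp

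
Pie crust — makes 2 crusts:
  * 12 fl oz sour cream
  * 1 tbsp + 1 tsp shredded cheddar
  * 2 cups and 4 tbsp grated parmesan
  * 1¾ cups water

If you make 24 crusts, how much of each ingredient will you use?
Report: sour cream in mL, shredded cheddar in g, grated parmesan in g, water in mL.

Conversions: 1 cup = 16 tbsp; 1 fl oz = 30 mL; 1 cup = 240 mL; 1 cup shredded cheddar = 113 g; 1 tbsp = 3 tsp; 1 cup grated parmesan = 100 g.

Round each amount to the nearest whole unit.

Scaling factor: 24/2 = 12.
sour cream: 12 fl oz × 12 × 30 mL/fl oz = 4320 mL
shredded cheddar: (1 tbsp + 1 tsp = 4/3 tbsp) × 12 ÷ 16 tbsp/cup × 113 g/cup = 113 g
grated parmesan: (2 cup + 4 tbsp = 2.25 cup) × 12 × 100 g/cup = 2700 g
water: 1.75 cup × 12 × 240 mL/cup = 5040 mL

sour cream: 4320 mL; shredded cheddar: 113 g; grated parmesan: 2700 g; water: 5040 mL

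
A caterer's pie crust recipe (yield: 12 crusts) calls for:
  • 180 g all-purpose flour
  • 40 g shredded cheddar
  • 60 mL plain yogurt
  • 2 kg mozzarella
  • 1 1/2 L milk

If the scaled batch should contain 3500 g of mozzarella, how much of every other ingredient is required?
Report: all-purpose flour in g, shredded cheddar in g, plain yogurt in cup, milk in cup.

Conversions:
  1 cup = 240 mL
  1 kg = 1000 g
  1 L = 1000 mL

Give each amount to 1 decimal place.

all-purpose flour: 315.0 g; shredded cheddar: 70.0 g; plain yogurt: 0.4 cup; milk: 10.9 cup

The original recipe has 2000 g of mozzarella, so the scaling factor is 3500 ÷ 2000 = 7/4 = 1.75.
all-purpose flour: 180 g × 7/4 = 315.0 g
shredded cheddar: 40 g × 7/4 = 70.0 g
plain yogurt: 60 mL × 7/4 ÷ 240 mL/cup ≈ 0.4 cup
milk: 1.5 L × 7/4 × 1000 mL/L ÷ 240 mL/cup ≈ 10.9 cup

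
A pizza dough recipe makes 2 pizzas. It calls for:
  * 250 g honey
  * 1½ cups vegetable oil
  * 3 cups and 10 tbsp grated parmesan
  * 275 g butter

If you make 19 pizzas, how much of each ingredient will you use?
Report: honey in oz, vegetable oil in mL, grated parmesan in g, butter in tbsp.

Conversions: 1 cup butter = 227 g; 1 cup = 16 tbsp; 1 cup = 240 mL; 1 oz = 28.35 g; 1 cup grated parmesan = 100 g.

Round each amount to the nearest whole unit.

honey: 84 oz; vegetable oil: 3420 mL; grated parmesan: 3444 g; butter: 184 tbsp

Scaling factor: 19/2 = 9.5.
honey: 250 g × 19/2 ÷ 28.35 g/oz ≈ 84 oz
vegetable oil: 1.5 cup × 19/2 × 240 mL/cup = 3420 mL
grated parmesan: (3 cup + 10 tbsp = 3.625 cup) × 19/2 × 100 g/cup ≈ 3444 g
butter: 275 g × 19/2 ÷ 227 g/cup × 16 tbsp/cup ≈ 184 tbsp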